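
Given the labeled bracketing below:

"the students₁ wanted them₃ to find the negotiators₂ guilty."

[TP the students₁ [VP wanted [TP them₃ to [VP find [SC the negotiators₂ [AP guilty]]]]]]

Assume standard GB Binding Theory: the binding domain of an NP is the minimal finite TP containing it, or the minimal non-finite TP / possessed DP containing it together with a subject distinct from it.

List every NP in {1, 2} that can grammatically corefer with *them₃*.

*them* is a pronoun, so Principle B applies: it must be free in its binding domain.
Binding domain of *them₃*: the matrix TP, whose subject is the students₁.
*the students₁* c-commands the pronoun within its binding domain → coindexation would violate Principle B.
*the negotiators₂*: the pronoun c-commands this R-expression → coindexation would violate Principle C on *the negotiators₂*.

none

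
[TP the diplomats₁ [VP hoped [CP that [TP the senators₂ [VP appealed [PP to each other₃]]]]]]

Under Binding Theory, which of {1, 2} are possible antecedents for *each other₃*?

*each other* is an anaphor, so Principle A applies: it must be bound in its binding domain.
Binding domain of *each other₃*: the embedded TP, whose subject is the senators₂.
*the diplomats₁* c-commands the anaphor but is outside its binding domain → cannot satisfy Principle A.
*the senators₂* c-commands the anaphor within its binding domain → licit binder.

{2}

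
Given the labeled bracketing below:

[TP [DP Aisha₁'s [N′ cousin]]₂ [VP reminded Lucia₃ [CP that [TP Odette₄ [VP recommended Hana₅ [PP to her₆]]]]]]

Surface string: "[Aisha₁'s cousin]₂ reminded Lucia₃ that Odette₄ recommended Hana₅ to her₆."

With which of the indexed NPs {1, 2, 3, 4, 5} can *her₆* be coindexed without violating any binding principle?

{1, 2, 3}

*her* is a pronoun, so Principle B applies: it must be free in its binding domain.
Binding domain of *her₆*: the embedded TP, whose subject is Odette₄.
*Aisha₁* and the pronoun do not c-command one another → neither Principle B nor Principle C is at stake; coindexation permitted.
*[Aisha₁'s cousin]₂* c-commands the pronoun but from outside its binding domain, and is not c-commanded by it → coindexation permitted.
*Lucia₃* c-commands the pronoun but from outside its binding domain, and is not c-commanded by it → coindexation permitted.
*Odette₄* c-commands the pronoun within its binding domain → coindexation would violate Principle B.
*Hana₅* c-commands the pronoun within its binding domain → coindexation would violate Principle B.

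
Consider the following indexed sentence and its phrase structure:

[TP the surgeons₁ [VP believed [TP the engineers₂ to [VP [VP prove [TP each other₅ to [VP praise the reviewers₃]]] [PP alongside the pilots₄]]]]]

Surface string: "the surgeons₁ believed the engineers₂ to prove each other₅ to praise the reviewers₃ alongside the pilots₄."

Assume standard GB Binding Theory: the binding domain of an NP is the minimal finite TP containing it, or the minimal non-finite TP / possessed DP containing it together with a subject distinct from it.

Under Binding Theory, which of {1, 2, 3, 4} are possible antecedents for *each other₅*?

{2}

*each other* is an anaphor, so Principle A applies: it must be bound in its binding domain.
Binding domain of *each other₅*: the embedded TP, whose subject is the engineers₂.
*the surgeons₁* c-commands the anaphor but is outside its binding domain → cannot satisfy Principle A.
*the engineers₂* c-commands the anaphor within its binding domain → licit binder.
*the reviewers₃* does not c-command the anaphor → cannot bind it.
*the pilots₄* does not c-command the anaphor → cannot bind it.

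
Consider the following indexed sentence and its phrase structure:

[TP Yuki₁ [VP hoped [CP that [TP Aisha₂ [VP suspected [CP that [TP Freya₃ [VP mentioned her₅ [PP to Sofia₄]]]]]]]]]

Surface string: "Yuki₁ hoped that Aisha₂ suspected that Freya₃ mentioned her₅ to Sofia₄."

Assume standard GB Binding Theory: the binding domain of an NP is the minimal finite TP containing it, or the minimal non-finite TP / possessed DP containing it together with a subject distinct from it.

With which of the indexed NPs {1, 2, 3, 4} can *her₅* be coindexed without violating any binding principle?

*her* is a pronoun, so Principle B applies: it must be free in its binding domain.
Binding domain of *her₅*: the embedded TP, whose subject is Freya₃.
*Yuki₁* c-commands the pronoun but from outside its binding domain, and is not c-commanded by it → coindexation permitted.
*Aisha₂* c-commands the pronoun but from outside its binding domain, and is not c-commanded by it → coindexation permitted.
*Freya₃* c-commands the pronoun within its binding domain → coindexation would violate Principle B.
*Sofia₄*: the pronoun c-commands this R-expression → coindexation would violate Principle C on *Sofia₄*.

{1, 2}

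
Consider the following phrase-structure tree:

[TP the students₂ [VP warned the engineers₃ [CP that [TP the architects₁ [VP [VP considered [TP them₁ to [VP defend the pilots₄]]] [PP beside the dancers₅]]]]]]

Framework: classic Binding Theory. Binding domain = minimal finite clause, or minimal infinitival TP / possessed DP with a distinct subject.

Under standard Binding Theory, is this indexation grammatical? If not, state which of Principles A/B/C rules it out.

The two coindexed NPs are *the architects₁* and *them₁*.
*them₁* is a pronoun. Its binding domain is the embedded TP, whose subject is the architects₁.
*the architects₁* c-commands it within that domain and carries the same index.
The pronoun is locally bound → Principle B violation.

Principle B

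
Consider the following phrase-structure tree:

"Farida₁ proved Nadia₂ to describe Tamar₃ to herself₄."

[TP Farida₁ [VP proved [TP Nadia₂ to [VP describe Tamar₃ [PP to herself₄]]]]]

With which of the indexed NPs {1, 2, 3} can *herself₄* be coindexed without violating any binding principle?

{2, 3}

*herself* is an anaphor, so Principle A applies: it must be bound in its binding domain.
Binding domain of *herself₄*: the embedded TP, whose subject is Nadia₂.
*Farida₁* c-commands the anaphor but is outside its binding domain → cannot satisfy Principle A.
*Nadia₂* c-commands the anaphor within its binding domain → licit binder.
*Tamar₃* c-commands the anaphor within its binding domain → licit binder.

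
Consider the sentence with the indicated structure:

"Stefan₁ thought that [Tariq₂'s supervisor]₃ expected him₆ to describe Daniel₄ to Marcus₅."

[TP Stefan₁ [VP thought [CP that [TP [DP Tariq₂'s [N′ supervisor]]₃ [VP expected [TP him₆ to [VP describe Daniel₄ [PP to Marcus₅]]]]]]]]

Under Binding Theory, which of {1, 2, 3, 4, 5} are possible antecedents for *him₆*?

{1, 2}

*him* is a pronoun, so Principle B applies: it must be free in its binding domain.
Binding domain of *him₆*: the embedded TP, whose subject is [Tariq₂'s supervisor]₃.
*Stefan₁* c-commands the pronoun but from outside its binding domain, and is not c-commanded by it → coindexation permitted.
*Tariq₂* and the pronoun do not c-command one another → neither Principle B nor Principle C is at stake; coindexation permitted.
*[Tariq₂'s supervisor]₃* c-commands the pronoun within its binding domain → coindexation would violate Principle B.
*Daniel₄*: the pronoun c-commands this R-expression → coindexation would violate Principle C on *Daniel₄*.
*Marcus₅*: the pronoun c-commands this R-expression → coindexation would violate Principle C on *Marcus₅*.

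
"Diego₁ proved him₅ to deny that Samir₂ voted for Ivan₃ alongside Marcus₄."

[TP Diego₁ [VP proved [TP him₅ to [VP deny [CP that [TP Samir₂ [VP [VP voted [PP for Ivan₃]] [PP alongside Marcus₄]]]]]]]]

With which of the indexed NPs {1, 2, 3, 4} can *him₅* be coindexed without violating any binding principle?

none

*him* is a pronoun, so Principle B applies: it must be free in its binding domain.
Binding domain of *him₅*: the matrix TP, whose subject is Diego₁.
*Diego₁* c-commands the pronoun within its binding domain → coindexation would violate Principle B.
*Samir₂*: the pronoun c-commands this R-expression → coindexation would violate Principle C on *Samir₂*.
*Ivan₃*: the pronoun c-commands this R-expression → coindexation would violate Principle C on *Ivan₃*.
*Marcus₄*: the pronoun c-commands this R-expression → coindexation would violate Principle C on *Marcus₄*.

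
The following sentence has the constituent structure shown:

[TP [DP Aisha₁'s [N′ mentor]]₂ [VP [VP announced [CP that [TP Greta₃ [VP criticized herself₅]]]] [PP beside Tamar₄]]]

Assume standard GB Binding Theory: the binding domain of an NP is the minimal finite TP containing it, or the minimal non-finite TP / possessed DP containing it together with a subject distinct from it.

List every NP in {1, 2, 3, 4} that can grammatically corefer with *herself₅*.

*herself* is an anaphor, so Principle A applies: it must be bound in its binding domain.
Binding domain of *herself₅*: the embedded TP, whose subject is Greta₃.
*Aisha₁* does not c-command the anaphor → cannot bind it.
*[Aisha₁'s mentor]₂* c-commands the anaphor but is outside its binding domain → cannot satisfy Principle A.
*Greta₃* c-commands the anaphor within its binding domain → licit binder.
*Tamar₄* does not c-command the anaphor → cannot bind it.

{3}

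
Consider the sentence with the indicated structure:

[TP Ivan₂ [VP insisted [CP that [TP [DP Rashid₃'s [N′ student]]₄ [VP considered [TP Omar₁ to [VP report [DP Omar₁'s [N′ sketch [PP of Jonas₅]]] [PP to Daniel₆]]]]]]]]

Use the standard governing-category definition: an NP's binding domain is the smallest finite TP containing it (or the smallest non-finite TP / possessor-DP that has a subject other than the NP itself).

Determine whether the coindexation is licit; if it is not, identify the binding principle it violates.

Principle C

The two coindexed NPs are *Omar₁* (the lower occurrence) and *Omar₁* (the higher occurrence).
*Omar₁* (the lower occurrence) is an R-expression. Principle C requires it to be free everywhere.
*Omar₁* (the higher occurrence) c-commands it and carries the same index.
The R-expression is bound → Principle C violation.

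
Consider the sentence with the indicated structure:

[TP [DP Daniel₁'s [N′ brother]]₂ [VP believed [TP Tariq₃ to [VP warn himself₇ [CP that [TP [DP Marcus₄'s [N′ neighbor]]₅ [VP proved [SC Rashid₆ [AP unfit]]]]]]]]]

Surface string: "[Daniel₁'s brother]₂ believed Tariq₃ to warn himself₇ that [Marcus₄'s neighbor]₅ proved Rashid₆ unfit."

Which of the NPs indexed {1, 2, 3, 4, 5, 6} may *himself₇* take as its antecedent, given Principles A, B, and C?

{3}

*himself* is an anaphor, so Principle A applies: it must be bound in its binding domain.
Binding domain of *himself₇*: the embedded TP, whose subject is Tariq₃.
*Daniel₁* does not c-command the anaphor → cannot bind it.
*[Daniel₁'s brother]₂* c-commands the anaphor but is outside its binding domain → cannot satisfy Principle A.
*Tariq₃* c-commands the anaphor within its binding domain → licit binder.
*Marcus₄* does not c-command the anaphor → cannot bind it.
*[Marcus₄'s neighbor]₅* does not c-command the anaphor → cannot bind it.
*Rashid₆* does not c-command the anaphor → cannot bind it.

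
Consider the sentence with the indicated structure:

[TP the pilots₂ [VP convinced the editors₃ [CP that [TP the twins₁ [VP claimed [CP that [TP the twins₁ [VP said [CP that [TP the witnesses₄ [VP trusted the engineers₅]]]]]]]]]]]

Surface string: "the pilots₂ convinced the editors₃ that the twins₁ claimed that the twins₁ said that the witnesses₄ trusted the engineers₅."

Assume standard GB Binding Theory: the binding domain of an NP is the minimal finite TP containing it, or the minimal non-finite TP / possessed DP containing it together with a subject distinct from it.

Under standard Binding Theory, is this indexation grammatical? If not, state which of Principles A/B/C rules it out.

Principle C

The two coindexed NPs are *the twins₁* (the higher occurrence) and *the twins₁* (the lower occurrence).
*the twins₁* (the lower occurrence) is an R-expression. Principle C requires it to be free everywhere.
*the twins₁* (the higher occurrence) c-commands it and carries the same index.
The R-expression is bound → Principle C violation.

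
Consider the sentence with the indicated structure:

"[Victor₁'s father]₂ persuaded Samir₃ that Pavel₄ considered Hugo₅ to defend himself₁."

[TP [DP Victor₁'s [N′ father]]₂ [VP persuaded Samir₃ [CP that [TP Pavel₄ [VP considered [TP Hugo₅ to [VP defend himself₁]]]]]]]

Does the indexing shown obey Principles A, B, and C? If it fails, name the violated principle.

Principle A

The two coindexed NPs are *Victor₁* and *himself₁*.
*himself₁* is an anaphor. Principle A requires it to be bound within its binding domain — the embedded TP, whose subject is Hugo₅.
Within that domain it is c-commanded by *Hugo₅*, which does not share its index.
*Victor₁* does not c-command the anaphor at all.
The anaphor is unbound in its domain → Principle A violation.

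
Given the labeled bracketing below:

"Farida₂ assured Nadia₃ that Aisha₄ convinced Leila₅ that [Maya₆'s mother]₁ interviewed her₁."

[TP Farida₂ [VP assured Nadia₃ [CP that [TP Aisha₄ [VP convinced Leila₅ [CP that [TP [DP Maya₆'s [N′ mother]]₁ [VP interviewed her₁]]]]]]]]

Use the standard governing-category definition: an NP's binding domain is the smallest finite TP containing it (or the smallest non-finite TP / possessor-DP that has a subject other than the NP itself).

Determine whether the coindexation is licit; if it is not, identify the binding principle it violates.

The two coindexed NPs are *[Maya₆'s mother]₁* and *her₁*.
*her₁* is a pronoun. Its binding domain is the embedded TP, whose subject is [Maya₆'s mother]₁.
*[Maya₆'s mother]₁* c-commands it within that domain and carries the same index.
The pronoun is locally bound → Principle B violation.

Principle B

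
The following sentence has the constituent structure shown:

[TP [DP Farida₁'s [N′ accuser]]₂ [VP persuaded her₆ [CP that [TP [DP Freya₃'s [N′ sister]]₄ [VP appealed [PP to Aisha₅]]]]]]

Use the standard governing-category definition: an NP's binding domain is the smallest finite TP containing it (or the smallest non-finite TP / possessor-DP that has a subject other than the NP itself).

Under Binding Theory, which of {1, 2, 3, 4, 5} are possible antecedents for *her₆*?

*her* is a pronoun, so Principle B applies: it must be free in its binding domain.
Binding domain of *her₆*: the matrix TP, whose subject is [Farida₁'s accuser]₂.
*Farida₁* and the pronoun do not c-command one another → neither Principle B nor Principle C is at stake; coindexation permitted.
*[Farida₁'s accuser]₂* c-commands the pronoun within its binding domain → coindexation would violate Principle B.
*Freya₃*: the pronoun c-commands this R-expression → coindexation would violate Principle C on *Freya₃*.
*[Freya₃'s sister]₄*: the pronoun c-commands this R-expression → coindexation would violate Principle C on *[Freya₃'s sister]₄*.
*Aisha₅*: the pronoun c-commands this R-expression → coindexation would violate Principle C on *Aisha₅*.

{1}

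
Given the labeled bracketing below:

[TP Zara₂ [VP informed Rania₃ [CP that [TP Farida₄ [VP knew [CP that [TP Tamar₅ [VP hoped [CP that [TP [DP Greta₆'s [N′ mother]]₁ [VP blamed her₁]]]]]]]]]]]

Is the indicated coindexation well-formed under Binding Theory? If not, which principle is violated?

Principle B

The two coindexed NPs are *[Greta₆'s mother]₁* and *her₁*.
*her₁* is a pronoun. Its binding domain is the embedded TP, whose subject is [Greta₆'s mother]₁.
*[Greta₆'s mother]₁* c-commands it within that domain and carries the same index.
The pronoun is locally bound → Principle B violation.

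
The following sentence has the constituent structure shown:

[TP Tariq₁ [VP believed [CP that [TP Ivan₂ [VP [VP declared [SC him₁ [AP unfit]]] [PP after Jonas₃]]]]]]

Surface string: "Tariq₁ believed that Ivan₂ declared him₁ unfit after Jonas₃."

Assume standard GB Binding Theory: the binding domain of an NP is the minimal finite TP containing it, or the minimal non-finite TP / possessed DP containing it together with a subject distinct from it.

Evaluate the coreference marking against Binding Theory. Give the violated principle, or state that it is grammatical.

grammatical

The two coindexed NPs are *Tariq₁* and *him₁*.
*him₁* is a pronoun; its binding domain is the embedded TP, whose subject is Ivan₂. Within that domain it is c-commanded only by *Ivan₂*, which carries a different index — the pronoun is free locally, so Principle B holds.
*Tariq₁* is an R-expression; *him₁* does not c-command it, and no other NP shares its index, so Principle C is satisfied.
All principles are respected.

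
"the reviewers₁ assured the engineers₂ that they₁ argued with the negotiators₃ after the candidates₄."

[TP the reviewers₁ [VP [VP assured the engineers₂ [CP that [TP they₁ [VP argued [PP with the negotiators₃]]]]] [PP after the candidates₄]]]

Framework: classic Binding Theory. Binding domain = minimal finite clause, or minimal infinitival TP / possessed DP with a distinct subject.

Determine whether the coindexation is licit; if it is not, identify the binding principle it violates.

The two coindexed NPs are *the reviewers₁* and *they₁*.
*they₁* is a pronoun; nothing c-commands it within its binding domain (the embedded TP.), so Principle B holds trivially.
*the reviewers₁* is an R-expression; *they₁* does not c-command it, and no other NP shares its index, so Principle C is satisfied.
All principles are respected.

grammatical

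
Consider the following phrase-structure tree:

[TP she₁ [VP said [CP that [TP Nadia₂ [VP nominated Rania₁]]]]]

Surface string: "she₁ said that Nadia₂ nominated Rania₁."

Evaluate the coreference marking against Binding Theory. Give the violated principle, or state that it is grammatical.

The two coindexed NPs are *she₁* and *Rania₁*.
*Rania₁* is an R-expression. Principle C requires it to be free everywhere.
*she₁* c-commands it and carries the same index.
The R-expression is bound → Principle C violation.

Principle C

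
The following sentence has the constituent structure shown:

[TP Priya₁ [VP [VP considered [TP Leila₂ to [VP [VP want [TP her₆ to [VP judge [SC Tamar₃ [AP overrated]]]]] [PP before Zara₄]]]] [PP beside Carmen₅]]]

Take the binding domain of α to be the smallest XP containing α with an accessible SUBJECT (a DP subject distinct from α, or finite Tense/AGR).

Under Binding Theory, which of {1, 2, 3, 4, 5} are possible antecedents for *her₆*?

*her* is a pronoun, so Principle B applies: it must be free in its binding domain.
Binding domain of *her₆*: the embedded TP, whose subject is Leila₂.
*Priya₁* c-commands the pronoun but from outside its binding domain, and is not c-commanded by it → coindexation permitted.
*Leila₂* c-commands the pronoun within its binding domain → coindexation would violate Principle B.
*Tamar₃*: the pronoun c-commands this R-expression → coindexation would violate Principle C on *Tamar₃*.
*Zara₄* and the pronoun do not c-command one another → neither Principle B nor Principle C is at stake; coindexation permitted.
*Carmen₅* and the pronoun do not c-command one another → neither Principle B nor Principle C is at stake; coindexation permitted.

{1, 4, 5}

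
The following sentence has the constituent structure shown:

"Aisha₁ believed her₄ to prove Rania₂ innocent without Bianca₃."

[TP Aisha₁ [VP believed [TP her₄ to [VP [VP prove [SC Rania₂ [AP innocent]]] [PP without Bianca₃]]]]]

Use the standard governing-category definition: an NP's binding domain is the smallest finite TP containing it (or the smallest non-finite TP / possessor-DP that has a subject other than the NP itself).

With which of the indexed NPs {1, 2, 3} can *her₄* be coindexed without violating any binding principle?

*her* is a pronoun, so Principle B applies: it must be free in its binding domain.
Binding domain of *her₄*: the matrix TP, whose subject is Aisha₁.
*Aisha₁* c-commands the pronoun within its binding domain → coindexation would violate Principle B.
*Rania₂*: the pronoun c-commands this R-expression → coindexation would violate Principle C on *Rania₂*.
*Bianca₃*: the pronoun c-commands this R-expression → coindexation would violate Principle C on *Bianca₃*.

none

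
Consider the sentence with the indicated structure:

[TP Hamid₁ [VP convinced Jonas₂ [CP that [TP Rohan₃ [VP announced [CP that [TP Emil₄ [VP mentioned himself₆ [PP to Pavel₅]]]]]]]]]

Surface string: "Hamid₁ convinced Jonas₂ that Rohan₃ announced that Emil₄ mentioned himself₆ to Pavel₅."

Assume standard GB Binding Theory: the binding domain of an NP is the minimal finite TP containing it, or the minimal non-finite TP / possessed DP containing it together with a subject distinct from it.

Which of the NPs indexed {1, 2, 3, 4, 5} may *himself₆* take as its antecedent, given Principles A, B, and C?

*himself* is an anaphor, so Principle A applies: it must be bound in its binding domain.
Binding domain of *himself₆*: the embedded TP, whose subject is Emil₄.
*Hamid₁* c-commands the anaphor but is outside its binding domain → cannot satisfy Principle A.
*Jonas₂* c-commands the anaphor but is outside its binding domain → cannot satisfy Principle A.
*Rohan₃* c-commands the anaphor but is outside its binding domain → cannot satisfy Principle A.
*Emil₄* c-commands the anaphor within its binding domain → licit binder.
*Pavel₅* does not c-command the anaphor → cannot bind it.

{4}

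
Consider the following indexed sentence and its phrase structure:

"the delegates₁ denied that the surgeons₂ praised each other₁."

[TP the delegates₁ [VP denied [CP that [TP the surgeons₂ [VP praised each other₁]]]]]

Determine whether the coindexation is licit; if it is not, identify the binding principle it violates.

Principle A

The two coindexed NPs are *the delegates₁* and *each other₁*.
*each other₁* is an anaphor. Principle A requires it to be bound within its binding domain — the embedded TP, whose subject is the surgeons₂.
Within that domain it is c-commanded by *the surgeons₂*, which does not share its index.
*the delegates₁* does c-command the anaphor, but from outside its binding domain.
The anaphor is unbound in its domain → Principle A violation.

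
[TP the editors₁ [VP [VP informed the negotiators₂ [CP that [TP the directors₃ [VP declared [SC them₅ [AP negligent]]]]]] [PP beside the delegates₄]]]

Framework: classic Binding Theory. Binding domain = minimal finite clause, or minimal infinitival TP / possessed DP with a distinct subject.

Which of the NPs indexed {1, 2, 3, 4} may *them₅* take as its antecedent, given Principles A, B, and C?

*them* is a pronoun, so Principle B applies: it must be free in its binding domain.
Binding domain of *them₅*: the embedded TP, whose subject is the directors₃.
*the editors₁* c-commands the pronoun but from outside its binding domain, and is not c-commanded by it → coindexation permitted.
*the negotiators₂* c-commands the pronoun but from outside its binding domain, and is not c-commanded by it → coindexation permitted.
*the directors₃* c-commands the pronoun within its binding domain → coindexation would violate Principle B.
*the delegates₄* and the pronoun do not c-command one another → neither Principle B nor Principle C is at stake; coindexation permitted.

{1, 2, 4}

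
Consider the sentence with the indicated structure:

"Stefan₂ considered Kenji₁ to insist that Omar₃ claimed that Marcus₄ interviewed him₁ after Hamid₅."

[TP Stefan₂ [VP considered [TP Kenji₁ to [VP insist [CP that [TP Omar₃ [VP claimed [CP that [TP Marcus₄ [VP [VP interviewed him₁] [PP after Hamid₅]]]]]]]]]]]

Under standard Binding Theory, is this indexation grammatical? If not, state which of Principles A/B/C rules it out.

grammatical

The two coindexed NPs are *Kenji₁* and *him₁*.
*him₁* is a pronoun; its binding domain is the embedded TP, whose subject is Marcus₄. Within that domain it is c-commanded only by *Marcus₄*, which carries a different index — the pronoun is free locally, so Principle B holds.
*Kenji₁* is an R-expression; *him₁* does not c-command it, and no other NP shares its index, so Principle C is satisfied.
All principles are respected.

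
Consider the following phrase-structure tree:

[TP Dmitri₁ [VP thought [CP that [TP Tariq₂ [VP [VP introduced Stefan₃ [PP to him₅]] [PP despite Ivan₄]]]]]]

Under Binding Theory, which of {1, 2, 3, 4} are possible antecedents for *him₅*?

{1, 4}

*him* is a pronoun, so Principle B applies: it must be free in its binding domain.
Binding domain of *him₅*: the embedded TP, whose subject is Tariq₂.
*Dmitri₁* c-commands the pronoun but from outside its binding domain, and is not c-commanded by it → coindexation permitted.
*Tariq₂* c-commands the pronoun within its binding domain → coindexation would violate Principle B.
*Stefan₃* c-commands the pronoun within its binding domain → coindexation would violate Principle B.
*Ivan₄* and the pronoun do not c-command one another → neither Principle B nor Principle C is at stake; coindexation permitted.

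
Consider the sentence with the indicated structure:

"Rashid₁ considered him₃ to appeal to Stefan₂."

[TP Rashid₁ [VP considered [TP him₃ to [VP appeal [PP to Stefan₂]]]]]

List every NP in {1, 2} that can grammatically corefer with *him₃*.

none

*him* is a pronoun, so Principle B applies: it must be free in its binding domain.
Binding domain of *him₃*: the matrix TP, whose subject is Rashid₁.
*Rashid₁* c-commands the pronoun within its binding domain → coindexation would violate Principle B.
*Stefan₂*: the pronoun c-commands this R-expression → coindexation would violate Principle C on *Stefan₂*.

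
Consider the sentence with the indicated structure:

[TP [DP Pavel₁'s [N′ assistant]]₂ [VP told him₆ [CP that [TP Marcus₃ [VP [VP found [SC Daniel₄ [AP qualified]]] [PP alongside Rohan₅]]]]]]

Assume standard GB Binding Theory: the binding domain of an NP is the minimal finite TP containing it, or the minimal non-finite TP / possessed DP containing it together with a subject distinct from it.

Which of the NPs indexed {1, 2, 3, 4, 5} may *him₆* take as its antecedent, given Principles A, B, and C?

*him* is a pronoun, so Principle B applies: it must be free in its binding domain.
Binding domain of *him₆*: the matrix TP, whose subject is [Pavel₁'s assistant]₂.
*Pavel₁* and the pronoun do not c-command one another → neither Principle B nor Principle C is at stake; coindexation permitted.
*[Pavel₁'s assistant]₂* c-commands the pronoun within its binding domain → coindexation would violate Principle B.
*Marcus₃*: the pronoun c-commands this R-expression → coindexation would violate Principle C on *Marcus₃*.
*Daniel₄*: the pronoun c-commands this R-expression → coindexation would violate Principle C on *Daniel₄*.
*Rohan₅*: the pronoun c-commands this R-expression → coindexation would violate Principle C on *Rohan₅*.

{1}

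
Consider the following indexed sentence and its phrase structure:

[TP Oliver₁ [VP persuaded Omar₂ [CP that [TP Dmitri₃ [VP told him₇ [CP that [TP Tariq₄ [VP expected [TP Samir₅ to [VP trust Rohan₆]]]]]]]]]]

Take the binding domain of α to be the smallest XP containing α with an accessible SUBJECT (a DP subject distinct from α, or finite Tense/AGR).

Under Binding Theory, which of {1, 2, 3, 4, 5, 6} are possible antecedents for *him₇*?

*him* is a pronoun, so Principle B applies: it must be free in its binding domain.
Binding domain of *him₇*: the embedded TP, whose subject is Dmitri₃.
*Oliver₁* c-commands the pronoun but from outside its binding domain, and is not c-commanded by it → coindexation permitted.
*Omar₂* c-commands the pronoun but from outside its binding domain, and is not c-commanded by it → coindexation permitted.
*Dmitri₃* c-commands the pronoun within its binding domain → coindexation would violate Principle B.
*Tariq₄*: the pronoun c-commands this R-expression → coindexation would violate Principle C on *Tariq₄*.
*Samir₅*: the pronoun c-commands this R-expression → coindexation would violate Principle C on *Samir₅*.
*Rohan₆*: the pronoun c-commands this R-expression → coindexation would violate Principle C on *Rohan₆*.

{1, 2}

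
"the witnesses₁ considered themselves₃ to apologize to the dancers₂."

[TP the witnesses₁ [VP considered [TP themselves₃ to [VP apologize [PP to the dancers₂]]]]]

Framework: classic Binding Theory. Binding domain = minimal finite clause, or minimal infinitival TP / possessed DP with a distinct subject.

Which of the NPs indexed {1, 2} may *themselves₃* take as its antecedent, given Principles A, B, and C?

{1}

*themselves* is an anaphor, so Principle A applies: it must be bound in its binding domain.
Binding domain of *themselves₃*: the matrix TP, whose subject is the witnesses₁.
*the witnesses₁* c-commands the anaphor within its binding domain → licit binder.
*the dancers₂* does not c-command the anaphor → cannot bind it.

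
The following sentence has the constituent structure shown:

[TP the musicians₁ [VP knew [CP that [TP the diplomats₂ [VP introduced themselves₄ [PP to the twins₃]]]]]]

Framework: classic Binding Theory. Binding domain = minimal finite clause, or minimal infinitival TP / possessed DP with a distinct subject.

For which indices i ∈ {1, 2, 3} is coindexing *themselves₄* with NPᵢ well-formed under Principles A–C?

*themselves* is an anaphor, so Principle A applies: it must be bound in its binding domain.
Binding domain of *themselves₄*: the embedded TP, whose subject is the diplomats₂.
*the musicians₁* c-commands the anaphor but is outside its binding domain → cannot satisfy Principle A.
*the diplomats₂* c-commands the anaphor within its binding domain → licit binder.
*the twins₃* does not c-command the anaphor → cannot bind it.

{2}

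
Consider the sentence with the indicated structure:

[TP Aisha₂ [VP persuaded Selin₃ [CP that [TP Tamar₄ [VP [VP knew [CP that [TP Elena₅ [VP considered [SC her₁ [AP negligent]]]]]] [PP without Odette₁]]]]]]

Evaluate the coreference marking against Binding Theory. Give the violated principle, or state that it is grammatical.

The two coindexed NPs are *Odette₁* and *her₁*.
*her₁* is a pronoun; its binding domain is the embedded TP, whose subject is Elena₅. Within that domain it is c-commanded only by *Elena₅*, which carries a different index — the pronoun is free locally, so Principle B holds.
*Odette₁* is an R-expression; *her₁* does not c-command it, and no other NP shares its index, so Principle C is satisfied.
All principles are respected.

grammatical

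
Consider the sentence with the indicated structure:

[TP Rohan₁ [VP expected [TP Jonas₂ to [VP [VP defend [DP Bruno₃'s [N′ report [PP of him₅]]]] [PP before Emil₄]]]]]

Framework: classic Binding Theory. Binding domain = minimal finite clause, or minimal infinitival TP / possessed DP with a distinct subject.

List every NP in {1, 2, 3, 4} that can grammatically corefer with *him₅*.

*him* is a pronoun, so Principle B applies: it must be free in its binding domain.
Binding domain of *him₅*: the possessed DP, whose subject is Bruno₃.
*Rohan₁* c-commands the pronoun but from outside its binding domain, and is not c-commanded by it → coindexation permitted.
*Jonas₂* c-commands the pronoun but from outside its binding domain, and is not c-commanded by it → coindexation permitted.
*Bruno₃* c-commands the pronoun within its binding domain → coindexation would violate Principle B.
*Emil₄* and the pronoun do not c-command one another → neither Principle B nor Principle C is at stake; coindexation permitted.

{1, 2, 4}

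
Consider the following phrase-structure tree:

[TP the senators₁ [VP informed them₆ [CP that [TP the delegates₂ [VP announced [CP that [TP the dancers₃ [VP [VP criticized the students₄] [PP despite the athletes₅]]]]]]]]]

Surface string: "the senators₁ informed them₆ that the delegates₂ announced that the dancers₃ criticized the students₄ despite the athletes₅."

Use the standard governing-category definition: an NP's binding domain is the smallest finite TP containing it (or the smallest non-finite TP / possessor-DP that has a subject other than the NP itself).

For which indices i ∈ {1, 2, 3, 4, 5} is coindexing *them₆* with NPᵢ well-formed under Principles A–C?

none

*them* is a pronoun, so Principle B applies: it must be free in its binding domain.
Binding domain of *them₆*: the matrix TP, whose subject is the senators₁.
*the senators₁* c-commands the pronoun within its binding domain → coindexation would violate Principle B.
*the delegates₂*: the pronoun c-commands this R-expression → coindexation would violate Principle C on *the delegates₂*.
*the dancers₃*: the pronoun c-commands this R-expression → coindexation would violate Principle C on *the dancers₃*.
*the students₄*: the pronoun c-commands this R-expression → coindexation would violate Principle C on *the students₄*.
*the athletes₅*: the pronoun c-commands this R-expression → coindexation would violate Principle C on *the athletes₅*.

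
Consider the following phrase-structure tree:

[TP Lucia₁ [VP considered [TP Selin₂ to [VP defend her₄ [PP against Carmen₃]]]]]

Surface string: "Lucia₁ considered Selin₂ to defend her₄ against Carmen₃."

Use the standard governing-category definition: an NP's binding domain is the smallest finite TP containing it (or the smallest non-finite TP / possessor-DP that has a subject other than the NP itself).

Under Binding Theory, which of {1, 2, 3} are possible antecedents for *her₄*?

*her* is a pronoun, so Principle B applies: it must be free in its binding domain.
Binding domain of *her₄*: the embedded TP, whose subject is Selin₂.
*Lucia₁* c-commands the pronoun but from outside its binding domain, and is not c-commanded by it → coindexation permitted.
*Selin₂* c-commands the pronoun within its binding domain → coindexation would violate Principle B.
*Carmen₃*: the pronoun c-commands this R-expression → coindexation would violate Principle C on *Carmen₃*.

{1}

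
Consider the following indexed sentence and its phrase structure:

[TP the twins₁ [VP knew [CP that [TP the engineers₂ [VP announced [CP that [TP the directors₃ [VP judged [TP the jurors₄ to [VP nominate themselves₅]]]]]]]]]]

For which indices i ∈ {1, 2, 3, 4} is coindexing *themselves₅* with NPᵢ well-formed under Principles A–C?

*themselves* is an anaphor, so Principle A applies: it must be bound in its binding domain.
Binding domain of *themselves₅*: the embedded TP, whose subject is the jurors₄.
*the twins₁* c-commands the anaphor but is outside its binding domain → cannot satisfy Principle A.
*the engineers₂* c-commands the anaphor but is outside its binding domain → cannot satisfy Principle A.
*the directors₃* c-commands the anaphor but is outside its binding domain → cannot satisfy Principle A.
*the jurors₄* c-commands the anaphor within its binding domain → licit binder.

{4}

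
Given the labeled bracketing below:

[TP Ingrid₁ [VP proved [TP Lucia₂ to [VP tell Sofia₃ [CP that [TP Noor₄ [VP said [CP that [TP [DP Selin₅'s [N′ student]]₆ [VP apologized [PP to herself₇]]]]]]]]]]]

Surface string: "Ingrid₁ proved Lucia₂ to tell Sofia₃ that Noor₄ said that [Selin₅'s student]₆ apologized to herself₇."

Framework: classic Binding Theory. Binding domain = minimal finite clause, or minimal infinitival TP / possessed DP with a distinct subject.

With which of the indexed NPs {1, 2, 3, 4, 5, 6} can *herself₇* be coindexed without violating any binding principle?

{6}

*herself* is an anaphor, so Principle A applies: it must be bound in its binding domain.
Binding domain of *herself₇*: the embedded TP, whose subject is [Selin₅'s student]₆.
*Ingrid₁* c-commands the anaphor but is outside its binding domain → cannot satisfy Principle A.
*Lucia₂* c-commands the anaphor but is outside its binding domain → cannot satisfy Principle A.
*Sofia₃* c-commands the anaphor but is outside its binding domain → cannot satisfy Principle A.
*Noor₄* c-commands the anaphor but is outside its binding domain → cannot satisfy Principle A.
*Selin₅* does not c-command the anaphor → cannot bind it.
*[Selin₅'s student]₆* c-commands the anaphor within its binding domain → licit binder.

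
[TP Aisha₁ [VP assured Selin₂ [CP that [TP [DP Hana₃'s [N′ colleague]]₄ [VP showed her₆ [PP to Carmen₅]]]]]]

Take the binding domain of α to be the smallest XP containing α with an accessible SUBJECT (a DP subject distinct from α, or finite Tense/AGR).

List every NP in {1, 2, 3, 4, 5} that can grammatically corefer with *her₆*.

{1, 2, 3}

*her* is a pronoun, so Principle B applies: it must be free in its binding domain.
Binding domain of *her₆*: the embedded TP, whose subject is [Hana₃'s colleague]₄.
*Aisha₁* c-commands the pronoun but from outside its binding domain, and is not c-commanded by it → coindexation permitted.
*Selin₂* c-commands the pronoun but from outside its binding domain, and is not c-commanded by it → coindexation permitted.
*Hana₃* and the pronoun do not c-command one another → neither Principle B nor Principle C is at stake; coindexation permitted.
*[Hana₃'s colleague]₄* c-commands the pronoun within its binding domain → coindexation would violate Principle B.
*Carmen₅*: the pronoun c-commands this R-expression → coindexation would violate Principle C on *Carmen₅*.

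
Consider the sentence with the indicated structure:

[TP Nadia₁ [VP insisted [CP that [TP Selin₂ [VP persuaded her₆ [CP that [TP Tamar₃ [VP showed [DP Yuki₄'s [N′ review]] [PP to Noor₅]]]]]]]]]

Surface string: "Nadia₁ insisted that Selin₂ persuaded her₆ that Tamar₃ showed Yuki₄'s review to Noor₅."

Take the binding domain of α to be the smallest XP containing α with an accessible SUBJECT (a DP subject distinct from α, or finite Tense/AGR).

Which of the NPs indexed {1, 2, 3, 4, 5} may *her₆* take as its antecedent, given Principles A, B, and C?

{1}

*her* is a pronoun, so Principle B applies: it must be free in its binding domain.
Binding domain of *her₆*: the embedded TP, whose subject is Selin₂.
*Nadia₁* c-commands the pronoun but from outside its binding domain, and is not c-commanded by it → coindexation permitted.
*Selin₂* c-commands the pronoun within its binding domain → coindexation would violate Principle B.
*Tamar₃*: the pronoun c-commands this R-expression → coindexation would violate Principle C on *Tamar₃*.
*Yuki₄*: the pronoun c-commands this R-expression → coindexation would violate Principle C on *Yuki₄*.
*Noor₅*: the pronoun c-commands this R-expression → coindexation would violate Principle C on *Noor₅*.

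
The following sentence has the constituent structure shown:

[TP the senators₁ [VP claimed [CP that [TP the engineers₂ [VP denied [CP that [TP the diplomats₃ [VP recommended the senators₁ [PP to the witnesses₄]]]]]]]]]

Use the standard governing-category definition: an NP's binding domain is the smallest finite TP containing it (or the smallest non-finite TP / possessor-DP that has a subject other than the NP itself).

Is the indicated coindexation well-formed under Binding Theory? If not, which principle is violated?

Principle C

The two coindexed NPs are *the senators₁* (the higher occurrence) and *the senators₁* (the lower occurrence).
*the senators₁* (the lower occurrence) is an R-expression. Principle C requires it to be free everywhere.
*the senators₁* (the higher occurrence) c-commands it and carries the same index.
The R-expression is bound → Principle C violation.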